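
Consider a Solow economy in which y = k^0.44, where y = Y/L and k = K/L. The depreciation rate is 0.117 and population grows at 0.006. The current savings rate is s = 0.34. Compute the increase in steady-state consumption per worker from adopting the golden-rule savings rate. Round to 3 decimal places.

The effective depreciation rate is n + δ = 0.006 + 0.117 = 0.123.
Current steady state (s = 0.34): k* = (0.34/0.123)^(1/0.56) ≈ 6.1450, y* = 6.1450^0.44 ≈ 2.2231, c* = (1−0.34)·2.2231 ≈ 1.4672.
At the golden rule the marginal product of capital equals n+δ: 0.44·k^(0.44−1) = 0.123. Solving, k_gold = (0.44/0.123)^(1/0.56) ≈ 9.7382.
y_gold = 9.7382^0.44 ≈ 2.7223, c_gold = y_gold − 0.123·k_gold ≈ 1.5245.
Gain: Δc = 1.5245 − 1.4672 ≈ 0.0572.

Δc ≈ 0.057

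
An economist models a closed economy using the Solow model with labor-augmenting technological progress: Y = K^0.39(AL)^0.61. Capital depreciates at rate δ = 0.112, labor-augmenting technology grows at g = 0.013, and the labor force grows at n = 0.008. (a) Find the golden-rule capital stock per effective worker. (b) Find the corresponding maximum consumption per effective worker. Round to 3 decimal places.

n + g + δ = 0.008 + 0.013 + 0.112 = 0.133.
Golden rule sets MPK = n+g+δ: 0.39·k^(0.39−1) = 0.133, so k_gold = (0.39/0.133)^(1/0.61) ≈ 5.8334.
y_gold = 5.8334^0.39 ≈ 1.9893; c_gold = y_gold − 0.133·k_gold ≈ 1.2135.

(a) k_gold ≈ 5.833; (b) c_gold ≈ 1.213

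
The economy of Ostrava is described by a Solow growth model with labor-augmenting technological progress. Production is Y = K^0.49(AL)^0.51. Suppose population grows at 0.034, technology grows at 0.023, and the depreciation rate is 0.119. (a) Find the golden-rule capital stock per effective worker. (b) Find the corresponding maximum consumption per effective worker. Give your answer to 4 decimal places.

(a) k_gold ≈ 7.4461; (b) c_gold ≈ 1.3640

Capital per effective worker breaks even when investment replaces (n + g + δ)·k; here n + g + δ = 0.176.
Setting f'(k) = n+g+δ gives 0.49·k^(0.49−1) = 0.176, hence k_gold = (0.49/0.176)^(1/0.51) ≈ 7.4461.
y_gold = 7.4461^0.49 ≈ 2.6745; c_gold = y_gold − 0.176·k_gold ≈ 1.3640.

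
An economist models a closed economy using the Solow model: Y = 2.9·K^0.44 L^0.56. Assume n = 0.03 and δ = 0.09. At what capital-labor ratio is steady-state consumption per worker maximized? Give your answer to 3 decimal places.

k_gold ≈ 68.130

The effective depreciation rate is n + δ = 0.03 + 0.09 = 0.12.
Setting f'(k) = n+δ gives 0.44·2.9·k^(0.44−1) = 0.12, hence k_gold = (0.44·2.9/0.12)^(1/0.56) ≈ 68.1300.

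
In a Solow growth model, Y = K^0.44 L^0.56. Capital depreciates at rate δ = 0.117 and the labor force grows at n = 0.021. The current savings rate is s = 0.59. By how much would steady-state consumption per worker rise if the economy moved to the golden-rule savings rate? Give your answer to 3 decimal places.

n + δ = 0.021 + 0.117 = 0.138.
Current steady state (s = 0.59): k* = (0.59/0.138)^(1/0.56) ≈ 13.3887, y* = 13.3887^0.44 ≈ 3.1316, c* = (1−0.59)·3.1316 ≈ 1.2840.
Setting f'(k) = n+δ gives 0.44·k^(0.44−1) = 0.138, hence k_gold = (0.44/0.138)^(1/0.56) ≈ 7.9294.
y_gold = 7.9294^0.44 ≈ 2.4869, c_gold = y_gold − 0.138·k_gold ≈ 1.3927.
Gain: Δc = 1.3927 − 1.2840 ≈ 0.1087.

Δc ≈ 0.109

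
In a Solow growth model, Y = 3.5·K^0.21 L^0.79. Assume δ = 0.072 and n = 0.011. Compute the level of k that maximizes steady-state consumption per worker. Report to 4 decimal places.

k_gold ≈ 15.8124

The effective depreciation rate is n + δ = 0.011 + 0.072 = 0.083.
At the golden rule the marginal product of capital equals n+δ: 0.21·3.5·k^(0.21−1) = 0.083. Solving, k_gold = (0.21·3.5/0.083)^(1/0.79) ≈ 15.8124.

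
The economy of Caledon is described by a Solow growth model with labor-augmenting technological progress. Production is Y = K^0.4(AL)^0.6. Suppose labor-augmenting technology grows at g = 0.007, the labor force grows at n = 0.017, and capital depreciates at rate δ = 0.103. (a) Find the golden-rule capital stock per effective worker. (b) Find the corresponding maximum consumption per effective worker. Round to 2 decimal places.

(a) k_gold ≈ 6.77; (b) c_gold ≈ 1.29

n + g + δ = 0.017 + 0.007 + 0.103 = 0.127.
Maximizing c = f(k) − (n+g+δ)·k gives f'(k) = n+g+δ, i.e. 0.4·k^(0.4−1) = 0.127, so k_gold = (0.4/0.127)^(1/0.6) ≈ 6.7675.
y_gold = 6.7675^0.4 ≈ 2.1487; c_gold = y_gold − 0.127·k_gold ≈ 1.2892.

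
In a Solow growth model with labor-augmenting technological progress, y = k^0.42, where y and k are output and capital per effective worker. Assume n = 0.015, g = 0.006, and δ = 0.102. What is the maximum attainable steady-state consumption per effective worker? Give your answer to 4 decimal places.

c_gold ≈ 1.4114

n + g + δ = 0.015 + 0.006 + 0.102 = 0.123.
At the golden rule the marginal product of capital equals n+g+δ: 0.42·k^(0.42−1) = 0.123. Solving, k_gold = (0.42/0.123)^(1/0.58) ≈ 8.3092.
y_gold = 8.3092^0.42 ≈ 2.4334.
c_gold = y_gold − (n+g+δ)·k_gold = 2.4334 − 0.123·8.3092 ≈ 1.4114.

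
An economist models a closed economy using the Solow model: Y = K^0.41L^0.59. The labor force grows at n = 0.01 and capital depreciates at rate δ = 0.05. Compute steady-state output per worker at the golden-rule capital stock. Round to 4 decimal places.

y_gold ≈ 3.8019

n + δ = 0.01 + 0.05 = 0.06.
At the golden rule the marginal product of capital equals n+δ: 0.41·k^(0.41−1) = 0.06. Solving, k_gold = (0.41/0.06)^(1/0.59) ≈ 25.9795.
Output: y_gold = k_gold^0.41 = 25.9795^0.41 ≈ 3.8019.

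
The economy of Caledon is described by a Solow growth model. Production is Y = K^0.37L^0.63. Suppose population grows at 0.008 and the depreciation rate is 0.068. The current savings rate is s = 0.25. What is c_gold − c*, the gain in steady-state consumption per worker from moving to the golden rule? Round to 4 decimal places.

Δc ≈ 0.0868

n + δ = 0.008 + 0.068 = 0.076.
Current steady state (s = 0.25): k* = (0.25/0.076)^(1/0.63) ≈ 6.6197, y* = 6.6197^0.37 ≈ 2.0124, c* = (1−0.25)·2.0124 ≈ 1.5093.
Golden rule sets MPK = n+δ: 0.37·k^(0.37−1) = 0.076, so k_gold = (0.37/0.076)^(1/0.63) ≈ 12.3337.
y_gold = 12.3337^0.37 ≈ 2.5334, c_gold = y_gold − 0.076·k_gold ≈ 1.5960.
Gain: Δc = 1.5960 − 1.5093 ≈ 0.0868.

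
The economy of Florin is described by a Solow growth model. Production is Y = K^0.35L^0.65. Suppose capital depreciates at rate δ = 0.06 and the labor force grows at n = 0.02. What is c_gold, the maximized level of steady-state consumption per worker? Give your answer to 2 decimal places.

n + δ = 0.02 + 0.06 = 0.08.
At the golden rule the marginal product of capital equals n+δ: 0.35·k^(0.35−1) = 0.08. Solving, k_gold = (0.35/0.08)^(1/0.65) ≈ 9.6855.
y_gold = 9.6855^0.35 ≈ 2.2138.
c_gold = y_gold − (n+δ)·k_gold = 2.2138 − 0.08·9.6855 ≈ 1.4390.

c_gold ≈ 1.44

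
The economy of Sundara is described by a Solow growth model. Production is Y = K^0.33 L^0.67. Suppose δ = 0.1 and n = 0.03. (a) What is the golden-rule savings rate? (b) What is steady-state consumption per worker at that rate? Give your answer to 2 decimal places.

(a) s_gold = 0.33; (b) c_gold ≈ 1.06

n + δ = 0.03 + 0.1 = 0.13.
For Cobb-Douglas, s_gold equals capital's share: s_gold = 0.33.
At the golden rule the marginal product of capital equals n+δ: 0.33·k^(0.33−1) = 0.13. Solving, k_gold = (0.33/0.13)^(1/0.67) ≈ 4.0164.
y_gold = 4.0164^0.33 ≈ 1.5822; c_gold = (1−0.33)·y_gold ≈ 1.0601.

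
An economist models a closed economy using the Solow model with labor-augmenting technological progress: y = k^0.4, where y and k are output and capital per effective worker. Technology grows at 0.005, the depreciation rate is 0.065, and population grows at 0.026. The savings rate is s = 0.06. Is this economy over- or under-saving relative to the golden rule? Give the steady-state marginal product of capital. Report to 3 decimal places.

Capital per effective worker breaks even when investment replaces (n + g + δ)·k; here n + g + δ = 0.096.
Steady-state k*: s·k^0.4 = 0.096·k gives k* = (0.06/0.096)^(1/0.6) ≈ 0.4569.
MPK = 0.4·0.4569^(-0.6) ≈ 0.6400.
MPK > n+g+δ = 0.096, so the economy is dynamically efficient (under-saving).

under-saving; MPK ≈ 0.640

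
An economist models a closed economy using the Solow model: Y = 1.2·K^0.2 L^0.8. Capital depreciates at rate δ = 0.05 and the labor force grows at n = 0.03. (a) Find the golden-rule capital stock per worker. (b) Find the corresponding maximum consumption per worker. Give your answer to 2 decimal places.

(a) k_gold ≈ 3.95; (b) c_gold ≈ 1.26

The effective depreciation rate is n + δ = 0.03 + 0.05 = 0.08.
Maximizing c = f(k) − (n+δ)·k gives f'(k) = n+δ, i.e. 0.2·1.2·k^(0.2−1) = 0.08, so k_gold = (0.2·1.2/0.08)^(1/0.8) ≈ 3.9482.
y_gold = 1.2·3.9482^0.2 ≈ 1.5793; c_gold = y_gold − 0.08·k_gold ≈ 1.2634.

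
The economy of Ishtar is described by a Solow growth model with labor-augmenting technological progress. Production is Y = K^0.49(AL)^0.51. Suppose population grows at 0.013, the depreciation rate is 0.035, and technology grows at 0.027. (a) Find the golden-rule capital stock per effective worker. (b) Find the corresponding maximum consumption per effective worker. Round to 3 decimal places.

(a) k_gold ≈ 39.656; (b) c_gold ≈ 3.096

Break-even investment rate: n + g + δ = 0.013 + 0.027 + 0.035 = 0.075.
At the golden rule the marginal product of capital equals n+g+δ: 0.49·k^(0.49−1) = 0.075. Solving, k_gold = (0.49/0.075)^(1/0.51) ≈ 39.6555.
y_gold = 39.6555^0.49 ≈ 6.0697; c_gold = y_gold − 0.075·k_gold ≈ 3.0956.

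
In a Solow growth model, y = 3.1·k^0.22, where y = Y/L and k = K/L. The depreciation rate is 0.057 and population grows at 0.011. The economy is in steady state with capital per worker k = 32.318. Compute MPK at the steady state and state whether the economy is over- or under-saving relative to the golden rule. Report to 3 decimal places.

The effective depreciation rate is n + δ = 0.011 + 0.057 = 0.068.
MPK = 0.22·3.1·k^(0.22−1) = 0.22·3.1·32.318^(-0.78) ≈ 0.0453.
MPK < 0.068, so the economy is dynamically inefficient (over-saving).

over-saving; MPK ≈ 0.045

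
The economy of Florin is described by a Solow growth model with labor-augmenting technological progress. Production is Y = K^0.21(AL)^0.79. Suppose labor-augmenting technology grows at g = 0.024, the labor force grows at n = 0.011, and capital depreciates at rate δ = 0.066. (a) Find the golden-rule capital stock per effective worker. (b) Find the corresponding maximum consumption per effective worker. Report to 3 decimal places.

(a) k_gold ≈ 2.526; (b) c_gold ≈ 0.960

The effective depreciation rate is n + g + δ = 0.011 + 0.024 + 0.066 = 0.101.
Setting f'(k) = n+g+δ gives 0.21·k^(0.21−1) = 0.101, hence k_gold = (0.21/0.101)^(1/0.79) ≈ 2.5258.
y_gold = 2.5258^0.21 ≈ 1.2148; c_gold = y_gold − 0.101·k_gold ≈ 0.9597.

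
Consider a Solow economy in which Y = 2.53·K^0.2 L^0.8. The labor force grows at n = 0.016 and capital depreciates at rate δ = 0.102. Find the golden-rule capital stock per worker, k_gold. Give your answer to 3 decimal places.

The effective depreciation rate is n + δ = 0.016 + 0.102 = 0.118.
Maximizing c = f(k) − (n+δ)·k gives f'(k) = n+δ, i.e. 0.2·2.53·k^(0.2−1) = 0.118, so k_gold = (0.2·2.53/0.118)^(1/0.8) ≈ 6.1707.

k_gold ≈ 6.171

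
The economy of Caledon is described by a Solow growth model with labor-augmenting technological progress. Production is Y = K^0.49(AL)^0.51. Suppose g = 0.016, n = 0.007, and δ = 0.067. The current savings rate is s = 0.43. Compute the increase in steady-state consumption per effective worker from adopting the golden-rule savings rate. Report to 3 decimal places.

Capital per effective worker breaks even when investment replaces (n + g + δ)·k; here n + g + δ = 0.09.
Current steady state (s = 0.43): k* = (0.43/0.09)^(1/0.51) ≈ 21.4692, y* = 21.4692^0.49 ≈ 4.4936, c* = (1−0.43)·4.4936 ≈ 2.5613.
Maximizing c = f(k) − (n+g+δ)·k gives f'(k) = n+g+δ, i.e. 0.49·k^(0.49−1) = 0.09, so k_gold = (0.49/0.09)^(1/0.51) ≈ 27.7362.
y_gold = 27.7362^0.49 ≈ 5.0944, c_gold = y_gold − 0.09·k_gold ≈ 2.5981.
Gain: Δc = 2.5981 − 2.5613 ≈ 0.0368.

Δc ≈ 0.037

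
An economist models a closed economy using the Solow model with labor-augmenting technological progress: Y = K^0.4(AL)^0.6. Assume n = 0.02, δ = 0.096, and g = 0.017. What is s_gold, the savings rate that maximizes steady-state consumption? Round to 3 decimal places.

Break-even investment rate: n + g + δ = 0.02 + 0.017 + 0.096 = 0.133.
At the golden rule MPK = n+g+δ, and in any Cobb-Douglas steady state s = (n+g+δ)·k/y = MPK·k/y = capital's share 0.4.

s_gold = 0.400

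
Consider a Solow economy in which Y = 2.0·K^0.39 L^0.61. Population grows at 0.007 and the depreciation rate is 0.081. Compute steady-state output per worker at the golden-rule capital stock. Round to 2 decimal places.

n + δ = 0.007 + 0.081 = 0.088.
Golden rule sets MPK = n+δ: 0.39·2.0·k^(0.39−1) = 0.088, so k_gold = (0.39·2.0/0.088)^(1/0.61) ≈ 35.7653.
Output: y_gold = 2.0·k_gold^0.39 = 2.0·35.7653^0.39 ≈ 8.0701.

y_gold ≈ 8.07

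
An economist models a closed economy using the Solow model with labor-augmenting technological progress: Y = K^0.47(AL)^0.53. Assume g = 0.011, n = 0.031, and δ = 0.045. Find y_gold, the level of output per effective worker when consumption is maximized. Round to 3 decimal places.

y_gold ≈ 4.463

n + g + δ = 0.031 + 0.011 + 0.045 = 0.087.
At the golden rule the marginal product of capital equals n+g+δ: 0.47·k^(0.47−1) = 0.087. Solving, k_gold = (0.47/0.087)^(1/0.53) ≈ 24.1115.
Output: y_gold = k_gold^0.47 = 24.1115^0.47 ≈ 4.4632.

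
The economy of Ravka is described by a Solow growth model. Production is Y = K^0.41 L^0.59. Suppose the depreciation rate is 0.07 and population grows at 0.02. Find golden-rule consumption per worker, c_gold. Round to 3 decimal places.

n + δ = 0.02 + 0.07 = 0.09.
Golden rule sets MPK = n+δ: 0.41·k^(0.41−1) = 0.09, so k_gold = (0.41/0.09)^(1/0.59) ≈ 13.0669.
y_gold = 13.0669^0.41 ≈ 2.8683.
c_gold = y_gold − (n+δ)·k_gold = 2.8683 − 0.09·13.0669 ≈ 1.6923.

c_gold ≈ 1.692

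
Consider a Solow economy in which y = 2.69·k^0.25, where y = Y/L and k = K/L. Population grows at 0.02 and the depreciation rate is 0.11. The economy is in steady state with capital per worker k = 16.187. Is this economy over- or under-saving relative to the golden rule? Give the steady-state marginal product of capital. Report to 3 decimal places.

over-saving; MPK ≈ 0.083

Capital per worker breaks even when investment replaces (n + δ)·k; here n + δ = 0.13.
MPK = 0.25·2.69·k^(0.25−1) = 0.25·2.69·16.187^(-0.75) ≈ 0.0833.
MPK < 0.13, so the economy is dynamically inefficient (over-saving).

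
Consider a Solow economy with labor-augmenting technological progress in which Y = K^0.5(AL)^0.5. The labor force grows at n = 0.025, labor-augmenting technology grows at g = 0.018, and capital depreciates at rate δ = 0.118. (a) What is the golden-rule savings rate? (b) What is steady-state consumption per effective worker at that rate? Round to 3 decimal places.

Capital per effective worker breaks even when investment replaces (n + g + δ)·k; here n + g + δ = 0.161.
For Cobb-Douglas, s_gold equals capital's share: s_gold = 0.5.
Golden rule sets MPK = n+g+δ: 0.5·k^(0.5−1) = 0.161, so k_gold = (0.5/0.161)^(1/0.5) ≈ 9.6447.
y_gold = 9.6447^0.5 ≈ 3.1056; c_gold = (1−0.5)·y_gold ≈ 1.5528.

(a) s_gold = 0.500; (b) c_gold ≈ 1.553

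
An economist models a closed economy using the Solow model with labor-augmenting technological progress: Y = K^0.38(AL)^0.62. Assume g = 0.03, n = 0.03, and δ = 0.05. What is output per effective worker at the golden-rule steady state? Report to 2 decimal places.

y_gold ≈ 2.14

Break-even investment rate: n + g + δ = 0.03 + 0.03 + 0.05 = 0.11.
Golden rule sets MPK = n+g+δ: 0.38·k^(0.38−1) = 0.11, so k_gold = (0.38/0.11)^(1/0.62) ≈ 7.3854.
Output: y_gold = k_gold^0.38 = 7.3854^0.38 ≈ 2.1379.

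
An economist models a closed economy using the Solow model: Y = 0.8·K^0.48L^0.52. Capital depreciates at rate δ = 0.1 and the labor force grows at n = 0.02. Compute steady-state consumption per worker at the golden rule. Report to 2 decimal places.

The effective depreciation rate is n + δ = 0.02 + 0.1 = 0.12.
Maximizing c = f(k) − (n+δ)·k gives f'(k) = n+δ, i.e. 0.48·0.8·k^(0.48−1) = 0.12, so k_gold = (0.48·0.8/0.12)^(1/0.52) ≈ 9.3636.
y_gold = 0.8·9.3636^0.48 ≈ 2.3409.
c_gold = y_gold − (n+δ)·k_gold = 2.3409 − 0.12·9.3636 ≈ 1.2173.

c_gold ≈ 1.22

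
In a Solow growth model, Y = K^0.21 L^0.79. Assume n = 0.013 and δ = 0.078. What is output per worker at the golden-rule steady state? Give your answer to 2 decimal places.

y_gold ≈ 1.25

The effective depreciation rate is n + δ = 0.013 + 0.078 = 0.091.
Setting f'(k) = n+δ gives 0.21·k^(0.21−1) = 0.091, hence k_gold = (0.21/0.091)^(1/0.79) ≈ 2.8822.
Output: y_gold = k_gold^0.21 = 2.8822^0.21 ≈ 1.2489.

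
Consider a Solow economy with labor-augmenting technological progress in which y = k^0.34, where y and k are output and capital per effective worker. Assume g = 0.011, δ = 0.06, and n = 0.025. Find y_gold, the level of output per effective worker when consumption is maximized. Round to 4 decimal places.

Break-even investment rate: n + g + δ = 0.025 + 0.011 + 0.06 = 0.096.
Maximizing c = f(k) − (n+g+δ)·k gives f'(k) = n+g+δ, i.e. 0.34·k^(0.34−1) = 0.096, so k_gold = (0.34/0.096)^(1/0.66) ≈ 6.7941.
Output: y_gold = k_gold^0.34 = 6.7941^0.34 ≈ 1.9183.

y_gold ≈ 1.9183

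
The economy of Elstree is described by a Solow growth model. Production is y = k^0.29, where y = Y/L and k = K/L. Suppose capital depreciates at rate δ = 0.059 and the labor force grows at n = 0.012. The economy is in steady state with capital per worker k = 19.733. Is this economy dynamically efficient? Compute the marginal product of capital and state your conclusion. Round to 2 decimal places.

dynamically inefficient; MPK ≈ 0.03

The effective depreciation rate is n + δ = 0.012 + 0.059 = 0.071.
MPK = 0.29·k^(0.29−1) = 0.29·19.733^(-0.71) ≈ 0.0349.
MPK < 0.071, so the economy is dynamically inefficient (over-saving).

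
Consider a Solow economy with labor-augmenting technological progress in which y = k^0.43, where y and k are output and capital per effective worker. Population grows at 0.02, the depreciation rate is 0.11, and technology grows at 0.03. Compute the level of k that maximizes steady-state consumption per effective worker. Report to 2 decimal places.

k_gold ≈ 5.67

The effective depreciation rate is n + g + δ = 0.02 + 0.03 + 0.11 = 0.16.
Golden rule sets MPK = n+g+δ: 0.43·k^(0.43−1) = 0.16, so k_gold = (0.43/0.16)^(1/0.57) ≈ 5.6656.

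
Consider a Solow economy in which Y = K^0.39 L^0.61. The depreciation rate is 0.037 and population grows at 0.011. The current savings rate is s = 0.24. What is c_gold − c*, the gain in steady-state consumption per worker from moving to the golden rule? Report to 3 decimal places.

Capital per worker breaks even when investment replaces (n + δ)·k; here n + δ = 0.048.
Current steady state (s = 0.24): k* = (0.24/0.048)^(1/0.61) ≈ 13.9911, y* = 13.9911^0.39 ≈ 2.7982, c* = (1−0.24)·2.7982 ≈ 2.1267.
Maximizing c = f(k) − (n+δ)·k gives f'(k) = n+δ, i.e. 0.39·k^(0.39−1) = 0.048, so k_gold = (0.39/0.048)^(1/0.61) ≈ 31.0109.
y_gold = 31.0109^0.39 ≈ 3.8167, c_gold = y_gold − 0.048·k_gold ≈ 2.3282.
Gain: Δc = 2.3282 − 2.1267 ≈ 0.2015.

Δc ≈ 0.202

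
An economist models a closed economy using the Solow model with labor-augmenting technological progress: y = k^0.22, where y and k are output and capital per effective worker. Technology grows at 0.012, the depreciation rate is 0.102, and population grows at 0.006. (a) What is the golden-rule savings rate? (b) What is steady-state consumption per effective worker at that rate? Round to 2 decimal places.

(a) s_gold = 0.22; (b) c_gold ≈ 0.93

Capital per effective worker breaks even when investment replaces (n + g + δ)·k; here n + g + δ = 0.12.
For Cobb-Douglas, s_gold equals capital's share: s_gold = 0.22.
Setting f'(k) = n+g+δ gives 0.22·k^(0.22−1) = 0.12, hence k_gold = (0.22/0.12)^(1/0.78) ≈ 2.1751.
y_gold = 2.1751^0.22 ≈ 1.1864; c_gold = (1−0.22)·y_gold ≈ 0.9254.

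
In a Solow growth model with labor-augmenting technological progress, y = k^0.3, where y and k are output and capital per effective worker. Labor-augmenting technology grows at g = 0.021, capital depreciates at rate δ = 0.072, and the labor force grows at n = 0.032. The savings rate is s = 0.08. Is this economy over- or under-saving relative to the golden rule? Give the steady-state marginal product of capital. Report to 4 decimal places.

under-saving; MPK ≈ 0.4687

The effective depreciation rate is n + g + δ = 0.032 + 0.021 + 0.072 = 0.125.
Steady-state k*: s·k^0.3 = 0.125·k gives k* = (0.08/0.125)^(1/0.7) ≈ 0.5286.
MPK = 0.3·0.5286^(-0.7) ≈ 0.4687.
MPK > n+g+δ = 0.125, so the economy is dynamically efficient (under-saving).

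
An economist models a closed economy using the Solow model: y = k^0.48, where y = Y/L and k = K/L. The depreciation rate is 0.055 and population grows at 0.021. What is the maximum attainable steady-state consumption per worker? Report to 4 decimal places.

Break-even investment rate: n + δ = 0.021 + 0.055 = 0.076.
Setting f'(k) = n+δ gives 0.48·k^(0.48−1) = 0.076, hence k_gold = (0.48/0.076)^(1/0.52) ≈ 34.6166.
y_gold = 34.6166^0.48 ≈ 5.4810.
c_gold = y_gold − (n+δ)·k_gold = 5.4810 − 0.076·34.6166 ≈ 2.8501.

c_gold ≈ 2.8501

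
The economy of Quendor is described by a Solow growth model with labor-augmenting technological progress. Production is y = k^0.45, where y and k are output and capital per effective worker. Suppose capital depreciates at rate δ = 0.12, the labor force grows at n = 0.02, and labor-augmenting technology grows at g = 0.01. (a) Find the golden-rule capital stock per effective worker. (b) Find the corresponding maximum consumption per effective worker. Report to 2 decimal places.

(a) k_gold ≈ 7.37; (b) c_gold ≈ 1.35

n + g + δ = 0.02 + 0.01 + 0.12 = 0.15.
Setting f'(k) = n+g+δ gives 0.45·k^(0.45−1) = 0.15, hence k_gold = (0.45/0.15)^(1/0.55) ≈ 7.3704.
y_gold = 7.3704^0.45 ≈ 2.4568; c_gold = y_gold − 0.15·k_gold ≈ 1.3512.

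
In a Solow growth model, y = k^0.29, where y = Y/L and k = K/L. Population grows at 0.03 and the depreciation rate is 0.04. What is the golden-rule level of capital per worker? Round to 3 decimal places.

k_gold ≈ 7.403

n + δ = 0.03 + 0.04 = 0.07.
Setting f'(k) = n+δ gives 0.29·k^(0.29−1) = 0.07, hence k_gold = (0.29/0.07)^(1/0.71) ≈ 7.4035.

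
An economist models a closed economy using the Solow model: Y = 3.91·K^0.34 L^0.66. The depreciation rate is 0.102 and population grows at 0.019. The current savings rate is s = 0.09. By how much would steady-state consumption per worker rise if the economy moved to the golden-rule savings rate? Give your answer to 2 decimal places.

Break-even investment rate: n + δ = 0.019 + 0.102 = 0.121.
Current steady state (s = 0.09): k* = (0.09·3.91/0.121)^(1/0.66) ≈ 5.0405, y* = 3.91·5.0405^0.34 ≈ 6.7767, c* = (1−0.09)·6.7767 ≈ 6.1668.
At the golden rule the marginal product of capital equals n+δ: 0.34·3.91·k^(0.34−1) = 0.121. Solving, k_gold = (0.34·3.91/0.121)^(1/0.66) ≈ 37.7638.
y_gold = 3.91·37.7638^0.34 ≈ 13.4395, c_gold = y_gold − 0.121·k_gold ≈ 8.8701.
Gain: Δc = 8.8701 − 6.1668 ≈ 2.7033.

Δc ≈ 2.70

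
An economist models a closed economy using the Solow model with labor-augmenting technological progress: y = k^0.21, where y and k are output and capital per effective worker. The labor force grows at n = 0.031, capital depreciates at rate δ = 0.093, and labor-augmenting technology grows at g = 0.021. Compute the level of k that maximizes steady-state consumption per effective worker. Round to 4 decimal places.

k_gold ≈ 1.5981

n + g + δ = 0.031 + 0.021 + 0.093 = 0.145.
Maximizing c = f(k) − (n+g+δ)·k gives f'(k) = n+g+δ, i.e. 0.21·k^(0.21−1) = 0.145, so k_gold = (0.21/0.145)^(1/0.79) ≈ 1.5981.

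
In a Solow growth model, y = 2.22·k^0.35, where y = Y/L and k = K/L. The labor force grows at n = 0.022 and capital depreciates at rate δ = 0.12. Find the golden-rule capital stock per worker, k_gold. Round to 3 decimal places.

k_gold ≈ 13.664

Capital per worker breaks even when investment replaces (n + δ)·k; here n + δ = 0.142.
Maximizing c = f(k) − (n+δ)·k gives f'(k) = n+δ, i.e. 0.35·2.22·k^(0.35−1) = 0.142, so k_gold = (0.35·2.22/0.142)^(1/0.65) ≈ 13.6643.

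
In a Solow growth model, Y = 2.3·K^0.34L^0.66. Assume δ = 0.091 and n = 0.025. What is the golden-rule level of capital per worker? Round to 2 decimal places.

Capital per worker breaks even when investment replaces (n + δ)·k; here n + δ = 0.116.
Setting f'(k) = n+δ gives 0.34·2.3·k^(0.34−1) = 0.116, hence k_gold = (0.34·2.3/0.116)^(1/0.66) ≈ 18.0169.

k_gold ≈ 18.02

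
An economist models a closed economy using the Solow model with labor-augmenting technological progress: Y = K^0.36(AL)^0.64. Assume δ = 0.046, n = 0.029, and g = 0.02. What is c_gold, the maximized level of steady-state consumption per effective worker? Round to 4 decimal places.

c_gold ≈ 1.3540

The effective depreciation rate is n + g + δ = 0.029 + 0.02 + 0.046 = 0.095.
At the golden rule the marginal product of capital equals n+g+δ: 0.36·k^(0.36−1) = 0.095. Solving, k_gold = (0.36/0.095)^(1/0.64) ≈ 8.0173.
y_gold = 8.0173^0.36 ≈ 2.1157.
c_gold = y_gold − (n+g+δ)·k_gold = 2.1157 − 0.095·8.0173 ≈ 1.3540.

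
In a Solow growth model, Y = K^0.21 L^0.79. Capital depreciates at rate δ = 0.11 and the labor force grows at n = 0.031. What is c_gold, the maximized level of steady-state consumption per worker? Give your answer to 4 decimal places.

n + δ = 0.031 + 0.11 = 0.141.
Maximizing c = f(k) − (n+δ)·k gives f'(k) = n+δ, i.e. 0.21·k^(0.21−1) = 0.141, so k_gold = (0.21/0.141)^(1/0.79) ≈ 1.6557.
y_gold = 1.6557^0.21 ≈ 1.1117.
c_gold = y_gold − (n+δ)·k_gold = 1.1117 − 0.141·1.6557 ≈ 0.8782.

c_gold ≈ 0.8782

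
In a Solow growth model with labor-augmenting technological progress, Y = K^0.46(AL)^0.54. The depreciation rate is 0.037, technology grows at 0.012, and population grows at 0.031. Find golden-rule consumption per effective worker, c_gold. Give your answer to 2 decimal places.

c_gold ≈ 2.40

Capital per effective worker breaks even when investment replaces (n + g + δ)·k; here n + g + δ = 0.08.
Setting f'(k) = n+g+δ gives 0.46·k^(0.46−1) = 0.08, hence k_gold = (0.46/0.08)^(1/0.54) ≈ 25.5148.
y_gold = 25.5148^0.46 ≈ 4.4374.
c_gold = y_gold − (n+g+δ)·k_gold = 4.4374 − 0.08·25.5148 ≈ 2.3962.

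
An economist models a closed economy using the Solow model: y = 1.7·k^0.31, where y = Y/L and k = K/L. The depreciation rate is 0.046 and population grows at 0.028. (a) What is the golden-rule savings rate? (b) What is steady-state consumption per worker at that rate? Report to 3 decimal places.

(a) s_gold = 0.310; (b) c_gold ≈ 2.834

Capital per worker breaks even when investment replaces (n + δ)·k; here n + δ = 0.074.
For Cobb-Douglas, s_gold equals capital's share: s_gold = 0.31.
Maximizing c = f(k) − (n+δ)·k gives f'(k) = n+δ, i.e. 0.31·1.7·k^(0.31−1) = 0.074, so k_gold = (0.31·1.7/0.074)^(1/0.69) ≈ 17.2037.
y_gold = 1.7·17.2037^0.31 ≈ 4.1067; c_gold = (1−0.31)·y_gold ≈ 2.8336.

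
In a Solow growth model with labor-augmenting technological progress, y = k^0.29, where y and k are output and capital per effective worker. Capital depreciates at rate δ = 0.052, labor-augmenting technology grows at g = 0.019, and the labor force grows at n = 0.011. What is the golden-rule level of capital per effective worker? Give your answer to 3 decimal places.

Capital per effective worker breaks even when investment replaces (n + g + δ)·k; here n + g + δ = 0.082.
At the golden rule the marginal product of capital equals n+g+δ: 0.29·k^(0.29−1) = 0.082. Solving, k_gold = (0.29/0.082)^(1/0.71) ≈ 5.9245.

k_gold ≈ 5.925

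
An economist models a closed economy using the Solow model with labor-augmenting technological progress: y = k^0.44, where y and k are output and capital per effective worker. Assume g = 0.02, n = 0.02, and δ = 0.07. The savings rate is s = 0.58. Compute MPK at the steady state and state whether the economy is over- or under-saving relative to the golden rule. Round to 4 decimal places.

Break-even investment rate: n + g + δ = 0.02 + 0.02 + 0.07 = 0.11.
Steady-state k*: s·k^0.44 = 0.11·k gives k* = (0.58/0.11)^(1/0.56) ≈ 19.4692.
MPK = 0.44·19.4692^(-0.56) ≈ 0.0834.
MPK < n+g+δ = 0.11, so the economy is dynamically inefficient (over-saving).

over-saving; MPK ≈ 0.0834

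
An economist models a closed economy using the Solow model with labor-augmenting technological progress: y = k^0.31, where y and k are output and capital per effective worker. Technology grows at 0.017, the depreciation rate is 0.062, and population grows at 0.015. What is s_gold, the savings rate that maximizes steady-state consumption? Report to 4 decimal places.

n + g + δ = 0.015 + 0.017 + 0.062 = 0.094.
At the golden rule MPK = n+g+δ, and in any Cobb-Douglas steady state s = (n+g+δ)·k/y = MPK·k/y = capital's share 0.31.

s_gold = 0.3100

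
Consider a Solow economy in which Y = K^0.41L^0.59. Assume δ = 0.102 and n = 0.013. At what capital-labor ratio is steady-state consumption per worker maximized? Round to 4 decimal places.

n + δ = 0.013 + 0.102 = 0.115.
Maximizing c = f(k) − (n+δ)·k gives f'(k) = n+δ, i.e. 0.41·k^(0.41−1) = 0.115, so k_gold = (0.41/0.115)^(1/0.59) ≈ 8.6246.

k_gold ≈ 8.6246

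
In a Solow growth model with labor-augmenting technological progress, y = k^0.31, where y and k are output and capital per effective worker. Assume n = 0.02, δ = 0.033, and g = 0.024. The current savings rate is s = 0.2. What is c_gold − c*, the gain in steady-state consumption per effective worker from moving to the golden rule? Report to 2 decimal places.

Δc ≈ 0.06

The effective depreciation rate is n + g + δ = 0.02 + 0.024 + 0.033 = 0.077.
Current steady state (s = 0.2): k* = (0.2/0.077)^(1/0.69) ≈ 3.9882, y* = 3.9882^0.31 ≈ 1.5355, c* = (1−0.2)·1.5355 ≈ 1.2284.
At the golden rule the marginal product of capital equals n+g+δ: 0.31·k^(0.31−1) = 0.077. Solving, k_gold = (0.31/0.077)^(1/0.69) ≈ 7.5270.
y_gold = 7.5270^0.31 ≈ 1.8696, c_gold = y_gold − 0.077·k_gold ≈ 1.2900.
Gain: Δc = 1.2900 − 1.2284 ≈ 0.0617.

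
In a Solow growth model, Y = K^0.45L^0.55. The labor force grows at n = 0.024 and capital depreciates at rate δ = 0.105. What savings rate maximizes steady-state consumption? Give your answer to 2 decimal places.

Capital per worker breaks even when investment replaces (n + δ)·k; here n + δ = 0.129.
At the golden rule MPK = n+δ, and in any Cobb-Douglas steady state s = (n+δ)·k/y = MPK·k/y = capital's share 0.45.

s_gold = 0.45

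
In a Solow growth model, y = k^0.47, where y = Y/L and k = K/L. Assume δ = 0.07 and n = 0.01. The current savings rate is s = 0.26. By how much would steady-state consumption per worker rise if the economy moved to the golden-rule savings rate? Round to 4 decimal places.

Break-even investment rate: n + δ = 0.01 + 0.07 = 0.08.
Current steady state (s = 0.26): k* = (0.26/0.08)^(1/0.53) ≈ 9.2431, y* = 9.2431^0.47 ≈ 2.8440, c* = (1−0.26)·2.8440 ≈ 2.1046.
Setting f'(k) = n+δ gives 0.47·k^(0.47−1) = 0.08, hence k_gold = (0.47/0.08)^(1/0.53) ≈ 28.2461.
y_gold = 28.2461^0.47 ≈ 4.8078, c_gold = y_gold − 0.08·k_gold ≈ 2.5482.
Gain: Δc = 2.5482 − 2.1046 ≈ 0.4436.

Δc ≈ 0.4436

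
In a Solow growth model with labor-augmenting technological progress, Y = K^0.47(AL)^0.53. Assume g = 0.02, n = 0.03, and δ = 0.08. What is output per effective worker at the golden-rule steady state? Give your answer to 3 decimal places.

Break-even investment rate: n + g + δ = 0.03 + 0.02 + 0.08 = 0.13.
At the golden rule the marginal product of capital equals n+g+δ: 0.47·k^(0.47−1) = 0.13. Solving, k_gold = (0.47/0.13)^(1/0.53) ≈ 11.3011.
Output: y_gold = k_gold^0.47 = 11.3011^0.47 ≈ 3.1258.

y_gold ≈ 3.126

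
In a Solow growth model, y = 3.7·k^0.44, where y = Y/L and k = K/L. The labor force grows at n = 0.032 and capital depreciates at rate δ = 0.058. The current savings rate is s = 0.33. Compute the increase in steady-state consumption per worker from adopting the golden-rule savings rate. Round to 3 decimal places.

The effective depreciation rate is n + δ = 0.032 + 0.058 = 0.09.
Current steady state (s = 0.33): k* = (0.33·3.7/0.09)^(1/0.56) ≈ 105.2625, y* = 3.7·105.2625^0.44 ≈ 28.7079, c* = (1−0.33)·28.7079 ≈ 19.2343.
Golden rule sets MPK = n+δ: 0.44·3.7·k^(0.44−1) = 0.09, so k_gold = (0.44·3.7/0.09)^(1/0.56) ≈ 175.9456.
y_gold = 3.7·175.9456^0.44 ≈ 35.9889, c_gold = y_gold − 0.09·k_gold ≈ 20.1538.
Gain: Δc = 20.1538 − 19.2343 ≈ 0.9194.

Δc ≈ 0.919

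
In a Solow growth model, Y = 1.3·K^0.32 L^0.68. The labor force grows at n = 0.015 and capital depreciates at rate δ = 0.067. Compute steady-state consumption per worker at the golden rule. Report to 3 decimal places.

n + δ = 0.015 + 0.067 = 0.082.
Golden rule sets MPK = n+δ: 0.32·1.3·k^(0.32−1) = 0.082, so k_gold = (0.32·1.3/0.082)^(1/0.68) ≈ 10.8937.
y_gold = 1.3·10.8937^0.32 ≈ 2.7915.
c_gold = y_gold − (n+δ)·k_gold = 2.7915 − 0.082·10.8937 ≈ 1.8982.

c_gold ≈ 1.898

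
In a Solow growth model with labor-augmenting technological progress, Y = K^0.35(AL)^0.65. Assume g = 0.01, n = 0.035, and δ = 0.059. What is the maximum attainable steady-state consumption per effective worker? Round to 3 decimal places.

c_gold ≈ 1.249

n + g + δ = 0.035 + 0.01 + 0.059 = 0.104.
Setting f'(k) = n+g+δ gives 0.35·k^(0.35−1) = 0.104, hence k_gold = (0.35/0.104)^(1/0.65) ≈ 6.4688.
y_gold = 6.4688^0.35 ≈ 1.9222.
c_gold = y_gold − (n+g+δ)·k_gold = 1.9222 − 0.104·6.4688 ≈ 1.2494.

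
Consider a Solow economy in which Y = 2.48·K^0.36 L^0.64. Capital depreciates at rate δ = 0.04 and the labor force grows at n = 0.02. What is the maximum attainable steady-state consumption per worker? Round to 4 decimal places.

c_gold ≈ 7.2480

The effective depreciation rate is n + δ = 0.02 + 0.04 = 0.06.
Setting f'(k) = n+δ gives 0.36·2.48·k^(0.36−1) = 0.06, hence k_gold = (0.36·2.48/0.06)^(1/0.64) ≈ 67.9504.
y_gold = 2.48·67.9504^0.36 ≈ 11.3251.
c_gold = y_gold − (n+δ)·k_gold = 11.3251 − 0.06·67.9504 ≈ 7.2480.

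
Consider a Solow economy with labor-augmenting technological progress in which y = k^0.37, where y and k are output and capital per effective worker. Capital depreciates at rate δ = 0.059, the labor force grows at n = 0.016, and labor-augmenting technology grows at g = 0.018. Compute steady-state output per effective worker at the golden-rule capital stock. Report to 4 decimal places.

y_gold ≈ 2.2502

The effective depreciation rate is n + g + δ = 0.016 + 0.018 + 0.059 = 0.093.
Setting f'(k) = n+g+δ gives 0.37·k^(0.37−1) = 0.093, hence k_gold = (0.37/0.093)^(1/0.63) ≈ 8.9523.
Output: y_gold = k_gold^0.37 = 8.9523^0.37 ≈ 2.2502.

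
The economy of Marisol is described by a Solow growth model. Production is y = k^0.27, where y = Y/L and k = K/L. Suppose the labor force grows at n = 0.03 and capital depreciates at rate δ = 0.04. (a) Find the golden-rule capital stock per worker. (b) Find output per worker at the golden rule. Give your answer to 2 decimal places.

Break-even investment rate: n + δ = 0.03 + 0.04 = 0.07.
Maximizing c = f(k) − (n+δ)·k gives f'(k) = n+δ, i.e. 0.27·k^(0.27−1) = 0.07, so k_gold = (0.27/0.07)^(1/0.73) ≈ 6.3548.
y_gold = 6.3548^0.27 ≈ 1.6475.

(a) k_gold ≈ 6.35; (b) y_gold ≈ 1.65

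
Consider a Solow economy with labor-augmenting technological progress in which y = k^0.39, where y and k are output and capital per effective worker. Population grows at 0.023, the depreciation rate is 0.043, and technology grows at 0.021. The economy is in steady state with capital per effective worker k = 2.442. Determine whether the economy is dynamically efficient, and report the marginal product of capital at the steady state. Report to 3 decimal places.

dynamically efficient; MPK ≈ 0.226

The effective depreciation rate is n + g + δ = 0.023 + 0.021 + 0.043 = 0.087.
MPK = 0.39·k^(0.39−1) = 0.39·2.442^(-0.61) ≈ 0.2262.
MPK > 0.087, so the economy is dynamically efficient (under-saving).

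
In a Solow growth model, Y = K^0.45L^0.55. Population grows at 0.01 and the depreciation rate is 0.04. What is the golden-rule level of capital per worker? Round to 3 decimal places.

k_gold ≈ 54.323

Capital per worker breaks even when investment replaces (n + δ)·k; here n + δ = 0.05.
At the golden rule the marginal product of capital equals n+δ: 0.45·k^(0.45−1) = 0.05. Solving, k_gold = (0.45/0.05)^(1/0.55) ≈ 54.3233.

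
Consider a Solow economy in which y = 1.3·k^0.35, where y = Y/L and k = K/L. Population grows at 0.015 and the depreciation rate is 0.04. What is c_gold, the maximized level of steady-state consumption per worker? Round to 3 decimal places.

n + δ = 0.015 + 0.04 = 0.055.
Golden rule sets MPK = n+δ: 0.35·1.3·k^(0.35−1) = 0.055, so k_gold = (0.35·1.3/0.055)^(1/0.65) ≈ 25.8088.
y_gold = 1.3·25.8088^0.35 ≈ 4.0557.
c_gold = y_gold − (n+δ)·k_gold = 4.0557 − 0.055·25.8088 ≈ 2.6362.

c_gold ≈ 2.636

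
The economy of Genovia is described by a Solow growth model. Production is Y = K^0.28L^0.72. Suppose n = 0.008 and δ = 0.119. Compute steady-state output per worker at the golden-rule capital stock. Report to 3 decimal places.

Capital per worker breaks even when investment replaces (n + δ)·k; here n + δ = 0.127.
Golden rule sets MPK = n+δ: 0.28·k^(0.28−1) = 0.127, so k_gold = (0.28/0.127)^(1/0.72) ≈ 2.9983.
Output: y_gold = k_gold^0.28 = 2.9983^0.28 ≈ 1.3600.

y_gold ≈ 1.360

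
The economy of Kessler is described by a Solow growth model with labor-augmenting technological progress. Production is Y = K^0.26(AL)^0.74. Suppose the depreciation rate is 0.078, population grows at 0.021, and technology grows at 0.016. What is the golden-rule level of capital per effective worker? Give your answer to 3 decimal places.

k_gold ≈ 3.011

Break-even investment rate: n + g + δ = 0.021 + 0.016 + 0.078 = 0.115.
Setting f'(k) = n+g+δ gives 0.26·k^(0.26−1) = 0.115, hence k_gold = (0.26/0.115)^(1/0.74) ≈ 3.0113.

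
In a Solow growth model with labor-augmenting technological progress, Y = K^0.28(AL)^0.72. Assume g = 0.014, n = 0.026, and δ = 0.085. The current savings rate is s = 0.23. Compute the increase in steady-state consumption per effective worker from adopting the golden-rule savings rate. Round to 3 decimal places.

Δc ≈ 0.009

The effective depreciation rate is n + g + δ = 0.026 + 0.014 + 0.085 = 0.125.
Current steady state (s = 0.23): k* = (0.23/0.125)^(1/0.72) ≈ 2.3324, y* = 2.3324^0.28 ≈ 1.2676, c* = (1−0.23)·1.2676 ≈ 0.9761.
At the golden rule the marginal product of capital equals n+g+δ: 0.28·k^(0.28−1) = 0.125. Solving, k_gold = (0.28/0.125)^(1/0.72) ≈ 3.0652.
y_gold = 3.0652^0.28 ≈ 1.3684, c_gold = y_gold − 0.125·k_gold ≈ 0.9852.
Gain: Δc = 0.9852 − 0.9761 ≈ 0.0092.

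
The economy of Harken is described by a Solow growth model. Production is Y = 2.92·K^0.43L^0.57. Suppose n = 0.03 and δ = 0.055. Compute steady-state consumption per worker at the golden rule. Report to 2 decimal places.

c_gold ≈ 12.69

n + δ = 0.03 + 0.055 = 0.085.
Setting f'(k) = n+δ gives 0.43·2.92·k^(0.43−1) = 0.085, hence k_gold = (0.43·2.92/0.085)^(1/0.57) ≈ 112.6252.
y_gold = 2.92·112.6252^0.43 ≈ 22.2631.
c_gold = y_gold − (n+δ)·k_gold = 22.2631 − 0.085·112.6252 ≈ 12.6900.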